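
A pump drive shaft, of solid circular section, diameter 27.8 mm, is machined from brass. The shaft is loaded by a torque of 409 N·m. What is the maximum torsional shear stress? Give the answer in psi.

14100 psi

J = πd⁴/32 = π(0.0278)⁴/32 = 5.864×10^-8 m⁴.
τ_max = T·r/J = 409.0 × 0.0139 / 5.864×10^-8 = 9.695×10^7 Pa.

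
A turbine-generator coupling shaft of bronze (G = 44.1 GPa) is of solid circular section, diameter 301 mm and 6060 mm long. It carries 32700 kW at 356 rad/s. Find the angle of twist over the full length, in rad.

ω = 356 rad/s, so T = P/ω = 32700×10³ / 356.0 = 91850 N·m.
J = πd⁴/32 = π(0.301)⁴/32 = 8.059×10^-4 m⁴.
θ = T·L/(G·J) = 91850 × 6.06 / (44.1×10⁹ × 8.059×10^-4) = 0.01566 rad.

0.0157 rad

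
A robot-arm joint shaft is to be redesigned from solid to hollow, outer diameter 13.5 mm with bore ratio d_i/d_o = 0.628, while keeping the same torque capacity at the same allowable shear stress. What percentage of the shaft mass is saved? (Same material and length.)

Equal τ_max and T ⇒ the solid shaft needs d_s³ = d_o³(1−k⁴), so d_s = 13.5·(1−0.628⁴)^(1/3) = 12.76 mm.
Area ratio A_h/A_s = d_o²(1−k²)/d_s² = (1−k²)/(1−k⁴)^(2/3) = 0.6779.
Mass saving = 1 − 0.6779 = 32.2 %.

32.2 %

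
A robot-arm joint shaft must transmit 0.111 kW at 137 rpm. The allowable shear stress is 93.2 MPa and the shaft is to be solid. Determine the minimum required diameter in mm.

ω = 2π·137/60 = 14.35 rad/s, so T = P/ω = 0.111×10³ / 14.35 = 7.737 N·m.
For a solid shaft τ_max = 16T/(πd³), so d = (16T/(π τ_allow))^(1/3) = (16·7.737/(π·9.32×10^7))^(1/3) = 0.007505 m.

7.51 mm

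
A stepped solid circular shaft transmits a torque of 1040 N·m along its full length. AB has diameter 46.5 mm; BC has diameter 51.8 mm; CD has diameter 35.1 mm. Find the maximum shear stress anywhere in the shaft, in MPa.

Under the same torque, τ_max = 16T/(πd³) is largest where d is smallest — segment CD (d = 35.1 mm).
τ_max = 16·1040/(π·(0.0351)³) = 1.225×10^8 Pa.

122 MPa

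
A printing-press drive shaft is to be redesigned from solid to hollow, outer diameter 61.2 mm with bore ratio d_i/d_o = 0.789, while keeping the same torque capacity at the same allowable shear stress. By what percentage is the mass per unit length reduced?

Equal τ_max and T ⇒ the solid shaft needs d_s³ = d_o³(1−k⁴), so d_s = 61.2·(1−0.789⁴)^(1/3) = 51.97 mm.
Area ratio A_h/A_s = d_o²(1−k²)/d_s² = (1−k²)/(1−k⁴)^(2/3) = 0.5234.
Mass saving = 1 − 0.5234 = 47.7 %.

47.7 %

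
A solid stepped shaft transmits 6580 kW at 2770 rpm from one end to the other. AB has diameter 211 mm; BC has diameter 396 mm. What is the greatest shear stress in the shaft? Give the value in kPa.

ω = 2π·2770/60 = 290.1 rad/s, so T = P/ω = 6580×10³ / 290.1 = 22680 N·m.
Under the same torque, τ_max = 16T/(πd³) is largest where d is smallest — segment AB (d = 211 mm).
τ_max = 16·22680/(π·(0.211)³) = 1.230×10^7 Pa.

12300 kPa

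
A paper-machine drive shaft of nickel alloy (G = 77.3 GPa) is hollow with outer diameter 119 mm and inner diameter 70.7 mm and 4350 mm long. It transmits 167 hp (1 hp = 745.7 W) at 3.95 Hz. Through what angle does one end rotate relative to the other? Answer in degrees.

ω = 2π·3.95 = 24.82 rad/s, so T = P/ω = 167×745.7 / 24.82 = 5018 N·m.
J = π(d_o⁴ − d_i⁴)/32 = π(0.119⁴ − 0.0707⁴)/32 = 1.723×10^-5 m⁴.
θ = T·L/(G·J) = 5018 × 4.35 / (77.3×10⁹ × 1.723×10^-5) = 0.01638 rad.

0.939°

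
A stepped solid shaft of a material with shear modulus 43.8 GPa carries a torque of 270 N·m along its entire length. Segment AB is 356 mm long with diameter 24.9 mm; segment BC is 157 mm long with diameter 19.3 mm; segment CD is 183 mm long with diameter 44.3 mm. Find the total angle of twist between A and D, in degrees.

7.57°

J_AB = π(0.0249)⁴/32 = 3.77×10^-8 m⁴; J_BC = π(0.0193)⁴/32 = 1.36×10^-8 m⁴; J_CD = π(0.0443)⁴/32 = 3.78×10^-7 m⁴.
θ = (T/G)·Σ L_i/J_i = (270.0/43.8×10⁹)·(0.356/3.77×10^-8 + 0.157/1.36×10^-8 + 0.183/3.78×10^-7) = 0.1322 rad.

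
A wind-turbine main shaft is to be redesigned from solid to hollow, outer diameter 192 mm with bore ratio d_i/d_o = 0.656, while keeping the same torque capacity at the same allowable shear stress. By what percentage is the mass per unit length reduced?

34.7 %

Equal τ_max and T ⇒ the solid shaft needs d_s³ = d_o³(1−k⁴), so d_s = 192·(1−0.656⁴)^(1/3) = 179.3 mm.
Area ratio A_h/A_s = d_o²(1−k²)/d_s² = (1−k²)/(1−k⁴)^(2/3) = 0.6530.
Mass saving = 1 − 0.6530 = 34.7 %.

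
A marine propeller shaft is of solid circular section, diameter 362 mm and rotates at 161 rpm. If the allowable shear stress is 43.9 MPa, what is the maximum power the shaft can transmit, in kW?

J = πd⁴/32 = π(0.362)⁴/32 = 1.686×10^-3 m⁴.
T_max = τ_allow·J/r = 4.39×10^7 × 1.686×10^-3 / 0.181 = 408900 N·m.
ω = 2π·161/60 = 16.86 rad/s, so P_max = T_max·ω = 6.894×10^6 W.

6890 kW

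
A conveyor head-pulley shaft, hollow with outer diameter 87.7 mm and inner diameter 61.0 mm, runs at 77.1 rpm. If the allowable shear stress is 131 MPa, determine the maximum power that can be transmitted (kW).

107 kW

J = π(d_o⁴ − d_i⁴)/32 = π(0.0877⁴ − 0.0610⁴)/32 = 4.448×10^-6 m⁴.
T_max = τ_allow·J/r = 1.31×10^8 × 4.448×10^-6 / 0.0439 = 13290 N·m.
ω = 2π·77.1/60 = 8.074 rad/s, so P_max = T_max·ω = 1.073×10^5 W.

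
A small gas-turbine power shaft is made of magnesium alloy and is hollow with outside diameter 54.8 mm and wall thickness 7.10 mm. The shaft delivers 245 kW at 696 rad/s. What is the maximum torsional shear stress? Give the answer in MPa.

15.6 MPa

ω = 696 rad/s, so T = P/ω = 245×10³ / 696.0 = 352.0 N·m.
J = π(d_o⁴ − d_i⁴)/32 = π(0.0548⁴ − 0.0406⁴)/32 = 6.186×10^-7 m⁴.
τ_max = T·r/J = 352.0 × 0.0274 / 6.186×10^-7 = 1.559×10^7 Pa.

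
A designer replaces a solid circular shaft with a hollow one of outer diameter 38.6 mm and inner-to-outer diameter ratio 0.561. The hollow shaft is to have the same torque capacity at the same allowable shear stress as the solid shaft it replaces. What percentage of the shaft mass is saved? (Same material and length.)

26.5 %

Equal τ_max and T ⇒ the solid shaft needs d_s³ = d_o³(1−k⁴), so d_s = 38.6·(1−0.561⁴)^(1/3) = 37.28 mm.
Area ratio A_h/A_s = d_o²(1−k²)/d_s² = (1−k²)/(1−k⁴)^(2/3) = 0.7346.
Mass saving = 1 − 0.7346 = 26.5 %.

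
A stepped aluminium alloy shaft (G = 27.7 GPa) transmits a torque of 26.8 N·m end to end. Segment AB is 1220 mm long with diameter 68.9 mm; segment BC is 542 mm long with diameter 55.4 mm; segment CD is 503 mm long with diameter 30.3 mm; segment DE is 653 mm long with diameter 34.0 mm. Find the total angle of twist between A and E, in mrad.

11.8 mrad

J_AB = π(0.0689)⁴/32 = 2.21×10^-6 m⁴; J_BC = π(0.0554)⁴/32 = 9.25×10^-7 m⁴; J_CD = π(0.0303)⁴/32 = 8.28×10^-8 m⁴; J_DE = π(0.0340)⁴/32 = 1.31×10^-7 m⁴.
θ = (T/G)·Σ L_i/J_i = (26.80/27.7×10⁹)·(1.22/2.21×10^-6 + 0.542/9.25×10^-7 + 0.503/8.28×10^-8 + 0.653/1.31×10^-7) = 0.01180 rad.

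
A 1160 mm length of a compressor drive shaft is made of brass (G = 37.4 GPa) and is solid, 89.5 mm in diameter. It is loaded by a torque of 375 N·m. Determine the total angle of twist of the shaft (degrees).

J = πd⁴/32 = π(0.0895)⁴/32 = 6.299×10^-6 m⁴.
θ = T·L/(G·J) = 375.0 × 1.16 / (37.4×10⁹ × 6.299×10^-6) = 1.846×10^-3 rad.

0.106°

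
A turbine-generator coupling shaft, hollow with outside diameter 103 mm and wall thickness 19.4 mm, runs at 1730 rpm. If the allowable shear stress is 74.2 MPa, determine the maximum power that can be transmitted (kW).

J = π(d_o⁴ − d_i⁴)/32 = π(0.103⁴ − 0.0642⁴)/32 = 9.382×10^-6 m⁴.
T_max = τ_allow·J/r = 7.42×10^7 × 9.382×10^-6 / 0.0515 = 13520 N·m.
ω = 2π·1730/60 = 181.2 rad/s, so P_max = T_max·ω = 2.449×10^6 W.

2450 kW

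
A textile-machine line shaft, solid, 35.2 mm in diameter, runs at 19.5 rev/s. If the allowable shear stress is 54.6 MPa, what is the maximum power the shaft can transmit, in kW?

57.3 kW

J = πd⁴/32 = π(0.0352)⁴/32 = 1.507×10^-7 m⁴.
T_max = τ_allow·J/r = 5.46×10^7 × 1.507×10^-7 / 0.0176 = 467.6 N·m.
ω = 2π·19.5 = 122.5 rad/s, so P_max = T_max·ω = 5.729×10^4 W.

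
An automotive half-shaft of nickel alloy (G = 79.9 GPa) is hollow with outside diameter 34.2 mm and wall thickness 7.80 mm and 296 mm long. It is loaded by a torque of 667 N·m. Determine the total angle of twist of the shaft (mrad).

J = π(d_o⁴ − d_i⁴)/32 = π(0.0342⁴ − 0.0186⁴)/32 = 1.226×10^-7 m⁴.
θ = T·L/(G·J) = 667.0 × 0.296 / (79.9×10⁹ × 1.226×10^-7) = 0.02016 rad.

20.2 mrad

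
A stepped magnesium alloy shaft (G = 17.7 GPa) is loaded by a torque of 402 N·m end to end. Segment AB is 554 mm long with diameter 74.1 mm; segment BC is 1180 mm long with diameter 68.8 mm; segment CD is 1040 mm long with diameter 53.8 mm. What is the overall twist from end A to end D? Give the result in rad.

J_AB = π(0.0741)⁴/32 = 2.96×10^-6 m⁴; J_BC = π(0.0688)⁴/32 = 2.20×10^-6 m⁴; J_CD = π(0.0538)⁴/32 = 8.22×10^-7 m⁴.
θ = (T/G)·Σ L_i/J_i = (402.0/17.7×10⁹)·(0.554/2.96×10^-6 + 1.18/2.20×10^-6 + 1.04/8.22×10^-7) = 0.04515 rad.

0.0452 rad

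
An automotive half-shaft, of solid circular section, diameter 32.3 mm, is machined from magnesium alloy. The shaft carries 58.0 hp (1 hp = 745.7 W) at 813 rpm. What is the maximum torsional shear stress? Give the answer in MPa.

ω = 2π·813/60 = 85.14 rad/s, so T = P/ω = 58.0×745.7 / 85.14 = 508.0 N·m.
J = πd⁴/32 = π(0.0323)⁴/32 = 1.069×10^-7 m⁴.
τ_max = T·r/J = 508.0 × 0.0161 / 1.069×10^-7 = 7.678×10^7 Pa.

76.8 MPa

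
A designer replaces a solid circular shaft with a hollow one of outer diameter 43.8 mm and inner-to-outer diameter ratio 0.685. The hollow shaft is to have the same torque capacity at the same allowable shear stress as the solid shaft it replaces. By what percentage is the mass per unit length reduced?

Equal τ_max and T ⇒ the solid shaft needs d_s³ = d_o³(1−k⁴), so d_s = 43.8·(1−0.685⁴)^(1/3) = 40.32 mm.
Area ratio A_h/A_s = d_o²(1−k²)/d_s² = (1−k²)/(1−k⁴)^(2/3) = 0.6265.
Mass saving = 1 − 0.6265 = 37.4 %.

37.4 %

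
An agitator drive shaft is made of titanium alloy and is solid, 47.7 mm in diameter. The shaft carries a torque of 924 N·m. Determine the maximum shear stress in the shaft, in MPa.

43.4 MPa

J = πd⁴/32 = π(0.0477)⁴/32 = 5.082×10^-7 m⁴.
τ_max = T·r/J = 924.0 × 0.0239 / 5.082×10^-7 = 4.336×10^7 Pa.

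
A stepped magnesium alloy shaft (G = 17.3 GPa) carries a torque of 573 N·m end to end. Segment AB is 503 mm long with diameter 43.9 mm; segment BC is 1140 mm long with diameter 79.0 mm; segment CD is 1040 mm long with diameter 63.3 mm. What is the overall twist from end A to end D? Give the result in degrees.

J_AB = π(0.0439)⁴/32 = 3.65×10^-7 m⁴; J_BC = π(0.0790)⁴/32 = 3.82×10^-6 m⁴; J_CD = π(0.0633)⁴/32 = 1.58×10^-6 m⁴.
θ = (T/G)·Σ L_i/J_i = (573.0/17.3×10⁹)·(0.503/3.65×10^-7 + 1.14/3.82×10^-6 + 1.04/1.58×10^-6) = 0.07742 rad.

4.44°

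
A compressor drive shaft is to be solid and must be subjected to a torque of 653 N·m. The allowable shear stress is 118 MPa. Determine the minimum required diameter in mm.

30.4 mm

For a solid shaft τ_max = 16T/(πd³), so d = (16T/(π τ_allow))^(1/3) = (16·653.0/(π·1.18×10^8))^(1/3) = 0.03043 m.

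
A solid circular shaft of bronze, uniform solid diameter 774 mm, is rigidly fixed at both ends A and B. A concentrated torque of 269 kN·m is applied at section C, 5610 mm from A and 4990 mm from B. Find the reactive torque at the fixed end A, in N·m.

127000 N·m

With uniform GJ and both ends fixed, compatibility θ_AC = θ_CB gives T_A·a = T_B·b, together with T_A + T_B = T₀.
T_A = T₀·b/(a+b) = 269000·4990/10600 = 126600 N·m; T_B = 142400 N·m.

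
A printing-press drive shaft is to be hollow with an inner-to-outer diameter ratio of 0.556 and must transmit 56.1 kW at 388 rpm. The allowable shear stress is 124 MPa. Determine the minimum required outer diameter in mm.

ω = 2π·388/60 = 40.63 rad/s, so T = P/ω = 56.1×10³ / 40.63 = 1381 N·m.
For a hollow shaft with d_i/d_o = 0.556: τ_max = 16T/(π d_o³ (1−k⁴)), so d_o = [16T/(π τ_allow (1−k⁴))]^(1/3) = [16·1381/(π·1.24×10^8·0.9044)]^(1/3) = 0.03973 m.

39.7 mm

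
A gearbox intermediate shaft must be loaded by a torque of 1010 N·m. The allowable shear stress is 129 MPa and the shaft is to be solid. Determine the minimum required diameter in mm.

For a solid shaft τ_max = 16T/(πd³), so d = (16T/(π τ_allow))^(1/3) = (16·1010/(π·1.29×10^8))^(1/3) = 0.03416 m.

34.2 mm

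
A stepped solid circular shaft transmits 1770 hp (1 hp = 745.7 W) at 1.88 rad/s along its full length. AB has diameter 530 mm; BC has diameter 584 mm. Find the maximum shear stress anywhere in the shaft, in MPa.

ω = 1.88 rad/s, so T = P/ω = 1770×745.7 / 1.880 = 702100 N·m.
Under the same torque, τ_max = 16T/(πd³) is largest where d is smallest — segment AB (d = 530 mm).
τ_max = 16·702100/(π·(0.530)³) = 2.402×10^7 Pa.

24.0 MPa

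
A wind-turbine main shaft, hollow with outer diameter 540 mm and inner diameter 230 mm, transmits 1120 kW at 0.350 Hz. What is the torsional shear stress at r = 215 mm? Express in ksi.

ω = 2π·0.350 = 2.199 rad/s, so T = P/ω = 1120×10³ / 2.199 = 509300 N·m.
J = π(d_o⁴ − d_i⁴)/32 = π(0.540⁴ − 0.230⁴)/32 = 8.073×10^-3 m⁴.
Shear stress varies linearly with radius: τ = T·r/J = 509300 × 0.215 / 8.073×10^-3 = 1.356×10^7 Pa.

1.97 ksi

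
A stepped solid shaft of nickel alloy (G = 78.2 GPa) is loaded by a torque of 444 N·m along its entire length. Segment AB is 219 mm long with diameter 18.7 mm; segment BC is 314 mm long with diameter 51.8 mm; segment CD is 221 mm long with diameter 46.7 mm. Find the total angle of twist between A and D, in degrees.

6.23°

J_AB = π(0.0187)⁴/32 = 1.20×10^-8 m⁴; J_BC = π(0.0518)⁴/32 = 7.07×10^-7 m⁴; J_CD = π(0.0467)⁴/32 = 4.67×10^-7 m⁴.
θ = (T/G)·Σ L_i/J_i = (444.0/78.2×10⁹)·(0.219/1.20×10^-8 + 0.314/7.07×10^-7 + 0.221/4.67×10^-7) = 0.1088 rad.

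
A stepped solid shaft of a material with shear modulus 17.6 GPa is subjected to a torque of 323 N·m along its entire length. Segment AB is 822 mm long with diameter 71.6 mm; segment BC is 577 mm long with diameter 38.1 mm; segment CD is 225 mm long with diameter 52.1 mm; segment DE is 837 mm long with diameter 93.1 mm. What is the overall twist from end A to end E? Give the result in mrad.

J_AB = π(0.0716)⁴/32 = 2.58×10^-6 m⁴; J_BC = π(0.0381)⁴/32 = 2.07×10^-7 m⁴; J_CD = π(0.0521)⁴/32 = 7.23×10^-7 m⁴; J_DE = π(0.0931)⁴/32 = 7.38×10^-6 m⁴.
θ = (T/G)·Σ L_i/J_i = (323.0/17.6×10⁹)·(0.822/2.58×10^-6 + 0.577/2.07×10^-7 + 0.225/7.23×10^-7 + 0.837/7.38×10^-6) = 0.06483 rad.

64.8 mrad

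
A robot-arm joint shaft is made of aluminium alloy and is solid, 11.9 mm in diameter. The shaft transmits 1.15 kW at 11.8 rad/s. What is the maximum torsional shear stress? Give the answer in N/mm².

ω = 11.8 rad/s, so T = P/ω = 1.15×10³ / 11.80 = 97.46 N·m.
J = πd⁴/32 = π(0.0119)⁴/32 = 1.969×10^-9 m⁴.
τ_max = T·r/J = 97.46 × 0.00595 / 1.969×10^-9 = 2.945×10^8 Pa.

295 N/mm²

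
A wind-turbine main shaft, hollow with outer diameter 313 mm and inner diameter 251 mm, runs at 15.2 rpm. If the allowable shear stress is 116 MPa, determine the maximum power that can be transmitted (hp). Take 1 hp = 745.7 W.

J = π(d_o⁴ − d_i⁴)/32 = π(0.313⁴ − 0.251⁴)/32 = 5.526×10^-4 m⁴.
T_max = τ_allow·J/r = 1.16×10^8 × 5.526×10^-4 / 0.157 = 409600 N·m.
ω = 2π·15.2/60 = 1.592 rad/s, so P_max = T_max·ω = 6.520×10^5 W.

874 hp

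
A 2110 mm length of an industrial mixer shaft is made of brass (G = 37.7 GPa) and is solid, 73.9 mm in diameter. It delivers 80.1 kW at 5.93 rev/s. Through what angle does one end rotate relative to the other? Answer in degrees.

2.35°

ω = 2π·5.93 = 37.26 rad/s, so T = P/ω = 80.1×10³ / 37.26 = 2150 N·m.
J = πd⁴/32 = π(0.0739)⁴/32 = 2.928×10^-6 m⁴.
θ = T·L/(G·J) = 2150 × 2.11 / (37.7×10⁹ × 2.928×10^-6) = 0.04109 rad.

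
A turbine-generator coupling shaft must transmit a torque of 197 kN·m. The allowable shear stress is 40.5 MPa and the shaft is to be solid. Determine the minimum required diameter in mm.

292 mm

For a solid shaft τ_max = 16T/(πd³), so d = (16T/(π τ_allow))^(1/3) = (16·197000/(π·4.05×10^7))^(1/3) = 0.2915 m.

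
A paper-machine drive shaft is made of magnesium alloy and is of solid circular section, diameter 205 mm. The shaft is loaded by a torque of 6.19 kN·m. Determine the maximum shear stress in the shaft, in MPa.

3.66 MPa

J = πd⁴/32 = π(0.205)⁴/32 = 1.734×10^-4 m⁴.
τ_max = T·r/J = 6190 × 0.102 / 1.734×10^-4 = 3.659×10^6 Pa.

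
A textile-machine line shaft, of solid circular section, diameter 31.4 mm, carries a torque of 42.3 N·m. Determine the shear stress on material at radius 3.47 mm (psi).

223 psi

J = πd⁴/32 = π(0.0314)⁴/32 = 9.544×10^-8 m⁴.
Shear stress varies linearly with radius: τ = T·r/J = 42.30 × 0.00347 / 9.544×10^-8 = 1.538×10^6 Pa.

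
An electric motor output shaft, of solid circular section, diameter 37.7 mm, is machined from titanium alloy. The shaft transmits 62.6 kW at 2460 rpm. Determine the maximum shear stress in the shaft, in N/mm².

23.1 N/mm²

ω = 2π·2460/60 = 257.6 rad/s, so T = P/ω = 62.6×10³ / 257.6 = 243.0 N·m.
J = πd⁴/32 = π(0.0377)⁴/32 = 1.983×10^-7 m⁴.
τ_max = T·r/J = 243.0 × 0.0189 / 1.983×10^-7 = 2.310×10^7 Pa.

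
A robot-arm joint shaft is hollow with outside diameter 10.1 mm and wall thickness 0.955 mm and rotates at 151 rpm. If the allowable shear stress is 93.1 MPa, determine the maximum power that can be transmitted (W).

169 W

J = π(d_o⁴ − d_i⁴)/32 = π(0.0101⁴ − 0.00819⁴)/32 = 5.799×10^-10 m⁴.
T_max = τ_allow·J/r = 9.31×10^7 × 5.799×10^-10 / 0.00505 = 10.69 N·m.
ω = 2π·151/60 = 15.81 rad/s, so P_max = T_max·ω = 169.1 W.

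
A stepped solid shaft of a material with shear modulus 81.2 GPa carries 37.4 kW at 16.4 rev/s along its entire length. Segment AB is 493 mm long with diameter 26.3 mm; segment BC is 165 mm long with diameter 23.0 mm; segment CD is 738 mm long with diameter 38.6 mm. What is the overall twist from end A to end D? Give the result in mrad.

88.9 mrad

ω = 2π·16.4 = 103.0 rad/s, so T = P/ω = 37.4×10³ / 103.0 = 363.0 N·m.
J_AB = π(0.0263)⁴/32 = 4.70×10^-8 m⁴; J_BC = π(0.0230)⁴/32 = 2.75×10^-8 m⁴; J_CD = π(0.0386)⁴/32 = 2.18×10^-7 m⁴.
θ = (T/G)·Σ L_i/J_i = (363.0/81.2×10⁹)·(0.493/4.70×10^-8 + 0.165/2.75×10^-8 + 0.738/2.18×10^-7) = 0.08890 rad.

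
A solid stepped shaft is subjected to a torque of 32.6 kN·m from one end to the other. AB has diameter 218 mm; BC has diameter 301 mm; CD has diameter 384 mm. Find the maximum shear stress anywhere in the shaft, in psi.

Under the same torque, τ_max = 16T/(πd³) is largest where d is smallest — segment AB (d = 218 mm).
τ_max = 16·32600/(π·(0.218)³) = 1.603×10^7 Pa.

2320 psi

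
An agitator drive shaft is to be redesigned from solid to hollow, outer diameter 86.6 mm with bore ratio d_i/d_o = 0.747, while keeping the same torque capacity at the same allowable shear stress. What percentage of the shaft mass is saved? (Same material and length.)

Equal τ_max and T ⇒ the solid shaft needs d_s³ = d_o³(1−k⁴), so d_s = 86.6·(1−0.747⁴)^(1/3) = 76.47 mm.
Area ratio A_h/A_s = d_o²(1−k²)/d_s² = (1−k²)/(1−k⁴)^(2/3) = 0.5668.
Mass saving = 1 − 0.5668 = 43.3 %.

43.3 %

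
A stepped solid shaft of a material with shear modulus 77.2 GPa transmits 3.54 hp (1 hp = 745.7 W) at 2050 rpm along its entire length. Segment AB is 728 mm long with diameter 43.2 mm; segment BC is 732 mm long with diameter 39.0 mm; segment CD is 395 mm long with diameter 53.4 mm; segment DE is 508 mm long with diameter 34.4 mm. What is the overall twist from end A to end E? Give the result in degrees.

ω = 2π·2050/60 = 214.7 rad/s, so T = P/ω = 3.54×745.7 / 214.7 = 12.30 N·m.
J_AB = π(0.0432)⁴/32 = 3.42×10^-7 m⁴; J_BC = π(0.0390)⁴/32 = 2.27×10^-7 m⁴; J_CD = π(0.0534)⁴/32 = 7.98×10^-7 m⁴; J_DE = π(0.0344)⁴/32 = 1.37×10^-7 m⁴.
θ = (T/G)·Σ L_i/J_i = (12.30/77.2×10⁹)·(0.728/3.42×10^-7 + 0.732/2.27×10^-7 + 0.395/7.98×10^-7 + 0.508/1.37×10^-7) = 1.520×10^-3 rad.

0.0871°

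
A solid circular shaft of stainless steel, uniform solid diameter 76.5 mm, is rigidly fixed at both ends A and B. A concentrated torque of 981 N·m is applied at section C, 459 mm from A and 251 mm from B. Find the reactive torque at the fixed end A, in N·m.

347 N·m

With uniform GJ and both ends fixed, compatibility θ_AC = θ_CB gives T_A·a = T_B·b, together with T_A + T_B = T₀.
T_A = T₀·b/(a+b) = 981.0·251/710.0 = 346.8 N·m; T_B = 634.2 N·m.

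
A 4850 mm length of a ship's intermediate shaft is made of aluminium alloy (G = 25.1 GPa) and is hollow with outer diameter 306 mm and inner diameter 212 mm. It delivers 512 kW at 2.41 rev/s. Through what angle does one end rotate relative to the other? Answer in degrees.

ω = 2π·2.41 = 15.14 rad/s, so T = P/ω = 512×10³ / 15.14 = 33810 N·m.
J = π(d_o⁴ − d_i⁴)/32 = π(0.306⁴ − 0.212⁴)/32 = 6.625×10^-4 m⁴.
θ = T·L/(G·J) = 33810 × 4.85 / (25.1×10⁹ × 6.625×10^-4) = 9.862×10^-3 rad.

0.565°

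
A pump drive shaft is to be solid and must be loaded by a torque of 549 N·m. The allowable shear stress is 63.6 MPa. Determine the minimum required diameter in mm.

For a solid shaft τ_max = 16T/(πd³), so d = (16T/(π τ_allow))^(1/3) = (16·549.0/(π·6.36×10^7))^(1/3) = 0.03529 m.

35.3 mm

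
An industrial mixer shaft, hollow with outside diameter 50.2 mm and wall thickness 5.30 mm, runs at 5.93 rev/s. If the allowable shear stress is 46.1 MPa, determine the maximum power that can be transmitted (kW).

J = π(d_o⁴ − d_i⁴)/32 = π(0.0502⁴ − 0.0396⁴)/32 = 3.820×10^-7 m⁴.
T_max = τ_allow·J/r = 4.61×10^7 × 3.820×10^-7 / 0.0251 = 701.7 N·m.
ω = 2π·5.93 = 37.26 rad/s, so P_max = T_max·ω = 2.614×10^4 W.

26.1 kW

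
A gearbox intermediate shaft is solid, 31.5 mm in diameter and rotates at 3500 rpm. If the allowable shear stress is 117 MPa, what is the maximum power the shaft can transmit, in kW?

263 kW

J = πd⁴/32 = π(0.0315)⁴/32 = 9.666×10^-8 m⁴.
T_max = τ_allow·J/r = 1.17×10^8 × 9.666×10^-8 / 0.0158 = 718.0 N·m.
ω = 2π·3500/60 = 366.5 rad/s, so P_max = T_max·ω = 2.632×10^5 W.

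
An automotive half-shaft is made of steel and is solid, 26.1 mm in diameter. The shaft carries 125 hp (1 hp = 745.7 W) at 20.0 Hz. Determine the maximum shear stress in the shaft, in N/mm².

212 N/mm²

ω = 2π·20.0 = 125.7 rad/s, so T = P/ω = 125×745.7 / 125.7 = 741.8 N·m.
J = πd⁴/32 = π(0.0261)⁴/32 = 4.556×10^-8 m⁴.
τ_max = T·r/J = 741.8 × 0.0131 / 4.556×10^-8 = 2.125×10^8 Pa.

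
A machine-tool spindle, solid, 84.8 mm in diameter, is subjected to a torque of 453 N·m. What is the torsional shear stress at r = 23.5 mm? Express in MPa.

J = πd⁴/32 = π(0.0848)⁴/32 = 5.077×10^-6 m⁴.
Shear stress varies linearly with radius: τ = T·r/J = 453.0 × 0.0235 / 5.077×10^-6 = 2.097×10^6 Pa.

2.10 MPa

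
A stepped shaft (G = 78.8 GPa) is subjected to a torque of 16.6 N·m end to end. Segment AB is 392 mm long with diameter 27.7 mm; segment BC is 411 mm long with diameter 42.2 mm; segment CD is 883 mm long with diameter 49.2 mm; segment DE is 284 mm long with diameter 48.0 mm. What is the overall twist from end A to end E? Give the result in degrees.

J_AB = π(0.0277)⁴/32 = 5.78×10^-8 m⁴; J_BC = π(0.0422)⁴/32 = 3.11×10^-7 m⁴; J_CD = π(0.0492)⁴/32 = 5.75×10^-7 m⁴; J_DE = π(0.0480)⁴/32 = 5.21×10^-7 m⁴.
θ = (T/G)·Σ L_i/J_i = (16.60/78.8×10⁹)·(0.392/5.78×10^-8 + 0.411/3.11×10^-7 + 0.883/5.75×10^-7 + 0.284/5.21×10^-7) = 2.145×10^-3 rad.

0.123°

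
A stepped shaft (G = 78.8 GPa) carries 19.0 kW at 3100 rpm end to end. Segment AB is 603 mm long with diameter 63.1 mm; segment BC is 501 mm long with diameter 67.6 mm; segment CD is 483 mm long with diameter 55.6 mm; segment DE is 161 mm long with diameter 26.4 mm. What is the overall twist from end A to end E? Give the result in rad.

ω = 2π·3100/60 = 324.6 rad/s, so T = P/ω = 19.0×10³ / 324.6 = 58.53 N·m.
J_AB = π(0.0631)⁴/32 = 1.56×10^-6 m⁴; J_BC = π(0.0676)⁴/32 = 2.05×10^-6 m⁴; J_CD = π(0.0556)⁴/32 = 9.38×10^-7 m⁴; J_DE = π(0.0264)⁴/32 = 4.77×10^-8 m⁴.
θ = (T/G)·Σ L_i/J_i = (58.53/78.8×10⁹)·(0.603/1.56×10^-6 + 0.501/2.05×10^-6 + 0.483/9.38×10^-7 + 0.161/4.77×10^-8) = 3.359×10^-3 rad.

0.00336 rad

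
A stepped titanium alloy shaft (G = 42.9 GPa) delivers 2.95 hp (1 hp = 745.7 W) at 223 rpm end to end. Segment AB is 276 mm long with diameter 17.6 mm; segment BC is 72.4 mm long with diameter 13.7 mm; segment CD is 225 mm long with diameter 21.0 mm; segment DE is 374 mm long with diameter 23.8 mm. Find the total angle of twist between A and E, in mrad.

162 mrad

ω = 2π·223/60 = 23.35 rad/s, so T = P/ω = 2.95×745.7 / 23.35 = 94.20 N·m.
J_AB = π(0.0176)⁴/32 = 9.42×10^-9 m⁴; J_BC = π(0.0137)⁴/32 = 3.46×10^-9 m⁴; J_CD = π(0.0210)⁴/32 = 1.91×10^-8 m⁴; J_DE = π(0.0238)⁴/32 = 3.15×10^-8 m⁴.
θ = (T/G)·Σ L_i/J_i = (94.20/42.9×10⁹)·(0.276/9.42×10^-9 + 0.0724/3.46×10^-9 + 0.225/1.91×10^-8 + 0.374/3.15×10^-8) = 0.1623 rad.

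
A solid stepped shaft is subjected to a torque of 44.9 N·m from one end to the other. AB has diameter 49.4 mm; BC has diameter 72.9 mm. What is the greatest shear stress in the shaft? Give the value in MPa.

Under the same torque, τ_max = 16T/(πd³) is largest where d is smallest — segment AB (d = 49.4 mm).
τ_max = 16·44.90/(π·(0.0494)³) = 1.897×10^6 Pa.

1.90 MPa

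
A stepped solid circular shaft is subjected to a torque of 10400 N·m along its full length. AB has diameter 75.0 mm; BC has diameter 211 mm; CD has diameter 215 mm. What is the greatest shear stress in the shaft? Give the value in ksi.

18.2 ksi

Under the same torque, τ_max = 16T/(πd³) is largest where d is smallest — segment AB (d = 75.0 mm).
τ_max = 16·10400/(π·(0.0750)³) = 1.256×10^8 Pa.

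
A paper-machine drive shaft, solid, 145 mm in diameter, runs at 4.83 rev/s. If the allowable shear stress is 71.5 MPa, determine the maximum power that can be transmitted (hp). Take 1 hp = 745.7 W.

J = πd⁴/32 = π(0.145)⁴/32 = 4.340×10^-5 m⁴.
T_max = τ_allow·J/r = 7.15×10^7 × 4.340×10^-5 / 0.0725 = 42800 N·m.
ω = 2π·4.83 = 30.35 rad/s, so P_max = T_max·ω = 1.299×10^6 W.

1740 hp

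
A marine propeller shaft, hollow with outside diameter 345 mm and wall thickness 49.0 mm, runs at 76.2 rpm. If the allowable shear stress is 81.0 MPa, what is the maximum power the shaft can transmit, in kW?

J = π(d_o⁴ − d_i⁴)/32 = π(0.345⁴ − 0.247⁴)/32 = 1.025×10^-3 m⁴.
T_max = τ_allow·J/r = 8.10×10^7 × 1.025×10^-3 / 0.172 = 481500 N·m.
ω = 2π·76.2/60 = 7.980 rad/s, so P_max = T_max·ω = 3.842×10^6 W.

3840 kW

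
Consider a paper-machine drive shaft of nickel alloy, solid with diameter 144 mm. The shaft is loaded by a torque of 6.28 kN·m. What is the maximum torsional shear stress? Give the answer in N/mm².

J = πd⁴/32 = π(0.144)⁴/32 = 4.221×10^-5 m⁴.
τ_max = T·r/J = 6280 × 0.0720 / 4.221×10^-5 = 1.071×10^7 Pa.

10.7 N/mm²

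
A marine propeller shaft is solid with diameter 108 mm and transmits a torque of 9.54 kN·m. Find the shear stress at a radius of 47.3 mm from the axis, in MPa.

33.8 MPa

J = πd⁴/32 = π(0.108)⁴/32 = 1.336×10^-5 m⁴.
Shear stress varies linearly with radius: τ = T·r/J = 9540 × 0.0473 / 1.336×10^-5 = 3.378×10^7 Pa.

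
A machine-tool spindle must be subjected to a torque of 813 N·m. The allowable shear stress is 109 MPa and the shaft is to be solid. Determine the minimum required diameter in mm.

For a solid shaft τ_max = 16T/(πd³), so d = (16T/(π τ_allow))^(1/3) = (16·813.0/(π·1.09×10^8))^(1/3) = 0.03362 m.

33.6 mm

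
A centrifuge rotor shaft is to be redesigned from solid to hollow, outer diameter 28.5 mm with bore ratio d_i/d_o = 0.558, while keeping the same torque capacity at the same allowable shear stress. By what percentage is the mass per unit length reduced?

26.3 %

Equal τ_max and T ⇒ the solid shaft needs d_s³ = d_o³(1−k⁴), so d_s = 28.5·(1−0.558⁴)^(1/3) = 27.55 mm.
Area ratio A_h/A_s = d_o²(1−k²)/d_s² = (1−k²)/(1−k⁴)^(2/3) = 0.7371.
Mass saving = 1 − 0.7371 = 26.3 %.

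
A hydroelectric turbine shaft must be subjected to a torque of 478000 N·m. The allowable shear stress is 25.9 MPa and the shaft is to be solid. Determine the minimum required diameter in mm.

455 mm

For a solid shaft τ_max = 16T/(πd³), so d = (16T/(π τ_allow))^(1/3) = (16·478000/(π·2.59×10^7))^(1/3) = 0.4547 m.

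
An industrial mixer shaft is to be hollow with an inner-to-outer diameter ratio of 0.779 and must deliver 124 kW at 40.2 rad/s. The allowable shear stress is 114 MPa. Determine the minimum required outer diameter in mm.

ω = 40.2 rad/s, so T = P/ω = 124×10³ / 40.20 = 3085 N·m.
For a hollow shaft with d_i/d_o = 0.779: τ_max = 16T/(π d_o³ (1−k⁴)), so d_o = [16T/(π τ_allow (1−k⁴))]^(1/3) = [16·3085/(π·1.14×10^8·0.6317)]^(1/3) = 0.06020 m.

60.2 mm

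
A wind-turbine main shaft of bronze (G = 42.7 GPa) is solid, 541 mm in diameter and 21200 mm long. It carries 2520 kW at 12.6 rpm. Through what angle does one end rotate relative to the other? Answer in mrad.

ω = 2π·12.6/60 = 1.319 rad/s, so T = P/ω = 2520×10³ / 1.319 = 1.910e6 N·m.
J = πd⁴/32 = π(0.541)⁴/32 = 8.410×10^-3 m⁴.
θ = T·L/(G·J) = 1.910e6 × 21.2 / (42.7×10⁹ × 8.410×10^-3) = 0.1128 rad.

113 mrad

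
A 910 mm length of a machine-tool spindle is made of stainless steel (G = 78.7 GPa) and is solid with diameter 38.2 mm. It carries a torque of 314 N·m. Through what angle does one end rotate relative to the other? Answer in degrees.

J = πd⁴/32 = π(0.0382)⁴/32 = 2.091×10^-7 m⁴.
θ = T·L/(G·J) = 314.0 × 0.910 / (78.7×10⁹ × 2.091×10^-7) = 0.01737 rad.

0.995°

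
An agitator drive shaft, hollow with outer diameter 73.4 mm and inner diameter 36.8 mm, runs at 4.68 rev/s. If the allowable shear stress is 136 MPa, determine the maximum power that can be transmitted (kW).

291 kW

J = π(d_o⁴ − d_i⁴)/32 = π(0.0734⁴ − 0.0368⁴)/32 = 2.670×10^-6 m⁴.
T_max = τ_allow·J/r = 1.36×10^8 × 2.670×10^-6 / 0.0367 = 9893 N·m.
ω = 2π·4.68 = 29.41 rad/s, so P_max = T_max·ω = 2.909×10^5 W.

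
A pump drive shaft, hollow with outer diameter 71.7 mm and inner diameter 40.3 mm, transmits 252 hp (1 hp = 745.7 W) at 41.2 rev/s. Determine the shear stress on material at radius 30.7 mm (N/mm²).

9.54 N/mm²

ω = 2π·41.2 = 258.9 rad/s, so T = P/ω = 252×745.7 / 258.9 = 725.9 N·m.
J = π(d_o⁴ − d_i⁴)/32 = π(0.0717⁴ − 0.0403⁴)/32 = 2.336×10^-6 m⁴.
Shear stress varies linearly with radius: τ = T·r/J = 725.9 × 0.0307 / 2.336×10^-6 = 9.541×10^6 Pa.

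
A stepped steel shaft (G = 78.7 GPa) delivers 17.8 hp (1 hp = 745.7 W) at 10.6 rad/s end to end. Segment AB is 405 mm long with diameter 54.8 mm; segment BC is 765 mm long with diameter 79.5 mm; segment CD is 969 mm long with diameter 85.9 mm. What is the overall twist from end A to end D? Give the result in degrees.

0.760°

ω = 10.6 rad/s, so T = P/ω = 17.8×745.7 / 10.60 = 1252 N·m.
J_AB = π(0.0548)⁴/32 = 8.85×10^-7 m⁴; J_BC = π(0.0795)⁴/32 = 3.92×10^-6 m⁴; J_CD = π(0.0859)⁴/32 = 5.35×10^-6 m⁴.
θ = (T/G)·Σ L_i/J_i = (1252/78.7×10⁹)·(0.405/8.85×10^-7 + 0.765/3.92×10^-6 + 0.969/5.35×10^-6) = 0.01327 rad.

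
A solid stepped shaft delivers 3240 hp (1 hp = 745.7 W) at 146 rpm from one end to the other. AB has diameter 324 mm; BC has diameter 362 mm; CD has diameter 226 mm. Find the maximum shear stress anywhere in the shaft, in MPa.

ω = 2π·146/60 = 15.29 rad/s, so T = P/ω = 3240×745.7 / 15.29 = 158000 N·m.
Under the same torque, τ_max = 16T/(πd³) is largest where d is smallest — segment CD (d = 226 mm).
τ_max = 16·158000/(π·(0.226)³) = 6.972×10^7 Pa.

69.7 MPa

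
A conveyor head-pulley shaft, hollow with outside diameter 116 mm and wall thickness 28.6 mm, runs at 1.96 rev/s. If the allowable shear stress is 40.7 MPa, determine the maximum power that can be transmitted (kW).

J = π(d_o⁴ − d_i⁴)/32 = π(0.116⁴ − 0.0588⁴)/32 = 1.660×10^-5 m⁴.
T_max = τ_allow·J/r = 4.07×10^7 × 1.660×10^-5 / 0.0580 = 11650 N·m.
ω = 2π·1.96 = 12.32 rad/s, so P_max = T_max·ω = 1.435×10^5 W.

143 kW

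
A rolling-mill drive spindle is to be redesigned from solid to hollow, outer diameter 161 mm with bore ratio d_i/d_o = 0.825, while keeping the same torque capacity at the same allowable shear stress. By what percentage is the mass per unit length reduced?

Equal τ_max and T ⇒ the solid shaft needs d_s³ = d_o³(1−k⁴), so d_s = 161·(1−0.825⁴)^(1/3) = 130.8 mm.
Area ratio A_h/A_s = d_o²(1−k²)/d_s² = (1−k²)/(1−k⁴)^(2/3) = 0.4836.
Mass saving = 1 − 0.4836 = 51.6 %.

51.6 %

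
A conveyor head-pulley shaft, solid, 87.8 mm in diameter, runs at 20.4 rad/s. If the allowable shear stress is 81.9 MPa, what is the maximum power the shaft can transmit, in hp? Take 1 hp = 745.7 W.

298 hp

J = πd⁴/32 = π(0.0878)⁴/32 = 5.834×10^-6 m⁴.
T_max = τ_allow·J/r = 8.19×10^7 × 5.834×10^-6 / 0.0439 = 10880 N·m.
ω = 20.4 rad/s, so P_max = T_max·ω = 2.220×10^5 W.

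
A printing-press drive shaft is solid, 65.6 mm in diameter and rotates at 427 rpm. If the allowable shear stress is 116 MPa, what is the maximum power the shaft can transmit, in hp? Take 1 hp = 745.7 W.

J = πd⁴/32 = π(0.0656)⁴/32 = 1.818×10^-6 m⁴.
T_max = τ_allow·J/r = 1.16×10^8 × 1.818×10^-6 / 0.0328 = 6430 N·m.
ω = 2π·427/60 = 44.72 rad/s, so P_max = T_max·ω = 2.875×10^5 W.

386 hp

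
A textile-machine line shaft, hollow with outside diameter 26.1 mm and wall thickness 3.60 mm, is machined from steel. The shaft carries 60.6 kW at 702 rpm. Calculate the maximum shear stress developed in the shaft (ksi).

ω = 2π·702/60 = 73.51 rad/s, so T = P/ω = 60.6×10³ / 73.51 = 824.3 N·m.
J = π(d_o⁴ − d_i⁴)/32 = π(0.0261⁴ − 0.0189⁴)/32 = 3.303×10^-8 m⁴.
τ_max = T·r/J = 824.3 × 0.0131 / 3.303×10^-8 = 3.257×10^8 Pa.

47.2 ksi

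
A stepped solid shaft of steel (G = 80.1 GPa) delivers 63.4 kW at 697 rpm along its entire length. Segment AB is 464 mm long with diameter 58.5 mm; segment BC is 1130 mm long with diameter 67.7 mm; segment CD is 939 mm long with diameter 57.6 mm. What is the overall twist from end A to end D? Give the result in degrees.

ω = 2π·697/60 = 72.99 rad/s, so T = P/ω = 63.4×10³ / 72.99 = 868.6 N·m.
J_AB = π(0.0585)⁴/32 = 1.15×10^-6 m⁴; J_BC = π(0.0677)⁴/32 = 2.06×10^-6 m⁴; J_CD = π(0.0576)⁴/32 = 1.08×10^-6 m⁴.
θ = (T/G)·Σ L_i/J_i = (868.6/80.1×10⁹)·(0.464/1.15×10^-6 + 1.13/2.06×10^-6 + 0.939/1.08×10^-6) = 0.01974 rad.

1.13°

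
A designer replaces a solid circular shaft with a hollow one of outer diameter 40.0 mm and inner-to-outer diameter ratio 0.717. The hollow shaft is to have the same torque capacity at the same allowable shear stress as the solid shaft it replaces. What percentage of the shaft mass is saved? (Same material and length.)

Equal τ_max and T ⇒ the solid shaft needs d_s³ = d_o³(1−k⁴), so d_s = 40.0·(1−0.717⁴)^(1/3) = 36.11 mm.
Area ratio A_h/A_s = d_o²(1−k²)/d_s² = (1−k²)/(1−k⁴)^(2/3) = 0.5962.
Mass saving = 1 − 0.5962 = 40.4 %.

40.4 %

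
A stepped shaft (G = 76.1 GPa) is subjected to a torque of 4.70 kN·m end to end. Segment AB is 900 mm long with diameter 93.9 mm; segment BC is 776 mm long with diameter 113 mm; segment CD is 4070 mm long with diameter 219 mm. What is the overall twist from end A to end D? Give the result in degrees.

0.653°

J_AB = π(0.0939)⁴/32 = 7.63×10^-6 m⁴; J_BC = π(0.113)⁴/32 = 1.60×10^-5 m⁴; J_CD = π(0.219)⁴/32 = 2.26×10^-4 m⁴.
θ = (T/G)·Σ L_i/J_i = (4700/76.1×10⁹)·(0.900/7.63×10^-6 + 0.776/1.60×10^-5 + 4.07/2.26×10^-4) = 0.01139 rad.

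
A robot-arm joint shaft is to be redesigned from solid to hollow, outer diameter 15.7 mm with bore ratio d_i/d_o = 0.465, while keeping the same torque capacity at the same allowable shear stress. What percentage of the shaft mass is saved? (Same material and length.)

19.1 %

Equal τ_max and T ⇒ the solid shaft needs d_s³ = d_o³(1−k⁴), so d_s = 15.7·(1−0.465⁴)^(1/3) = 15.45 mm.
Area ratio A_h/A_s = d_o²(1−k²)/d_s² = (1−k²)/(1−k⁴)^(2/3) = 0.8092.
Mass saving = 1 − 0.8092 = 19.1 %.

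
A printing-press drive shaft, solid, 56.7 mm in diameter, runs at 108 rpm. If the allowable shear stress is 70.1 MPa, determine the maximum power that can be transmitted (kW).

28.4 kW

J = πd⁴/32 = π(0.0567)⁴/32 = 1.015×10^-6 m⁴.
T_max = τ_allow·J/r = 7.01×10^7 × 1.015×10^-6 / 0.0284 = 2509 N·m.
ω = 2π·108/60 = 11.31 rad/s, so P_max = T_max·ω = 2.838×10^4 W.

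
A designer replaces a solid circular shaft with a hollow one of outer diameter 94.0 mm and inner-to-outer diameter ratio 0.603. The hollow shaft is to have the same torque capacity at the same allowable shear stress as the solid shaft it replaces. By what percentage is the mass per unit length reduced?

30.1 %

Equal τ_max and T ⇒ the solid shaft needs d_s³ = d_o³(1−k⁴), so d_s = 94.0·(1−0.603⁴)^(1/3) = 89.66 mm.
Area ratio A_h/A_s = d_o²(1−k²)/d_s² = (1−k²)/(1−k⁴)^(2/3) = 0.6995.
Mass saving = 1 − 0.6995 = 30.1 %.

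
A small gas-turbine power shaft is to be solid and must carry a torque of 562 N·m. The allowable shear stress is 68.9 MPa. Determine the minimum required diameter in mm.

For a solid shaft τ_max = 16T/(πd³), so d = (16T/(π τ_allow))^(1/3) = (16·562.0/(π·6.89×10^7))^(1/3) = 0.03463 m.

34.6 mm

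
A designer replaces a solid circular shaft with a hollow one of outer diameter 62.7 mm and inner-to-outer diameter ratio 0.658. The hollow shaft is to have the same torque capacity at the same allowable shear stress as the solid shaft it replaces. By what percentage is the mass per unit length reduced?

Equal τ_max and T ⇒ the solid shaft needs d_s³ = d_o³(1−k⁴), so d_s = 62.7·(1−0.658⁴)^(1/3) = 58.51 mm.
Area ratio A_h/A_s = d_o²(1−k²)/d_s² = (1−k²)/(1−k⁴)^(2/3) = 0.6512.
Mass saving = 1 − 0.6512 = 34.9 %.

34.9 %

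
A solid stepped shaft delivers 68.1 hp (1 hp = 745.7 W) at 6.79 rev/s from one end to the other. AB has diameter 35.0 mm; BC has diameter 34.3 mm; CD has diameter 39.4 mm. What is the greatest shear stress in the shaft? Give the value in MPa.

ω = 2π·6.79 = 42.66 rad/s, so T = P/ω = 68.1×745.7 / 42.66 = 1190 N·m.
Under the same torque, τ_max = 16T/(πd³) is largest where d is smallest — segment BC (d = 34.3 mm).
τ_max = 16·1190/(π·(0.0343)³) = 1.502×10^8 Pa.

150 MPa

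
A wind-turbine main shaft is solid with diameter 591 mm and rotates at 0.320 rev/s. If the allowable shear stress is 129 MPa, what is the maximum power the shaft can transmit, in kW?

10500 kW

J = πd⁴/32 = π(0.591)⁴/32 = 0.01198 m⁴.
T_max = τ_allow·J/r = 1.29×10^8 × 0.01198 / 0.295 = 5.229e6 N·m.
ω = 2π·0.320 = 2.011 rad/s, so P_max = T_max·ω = 1.051×10^7 W.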